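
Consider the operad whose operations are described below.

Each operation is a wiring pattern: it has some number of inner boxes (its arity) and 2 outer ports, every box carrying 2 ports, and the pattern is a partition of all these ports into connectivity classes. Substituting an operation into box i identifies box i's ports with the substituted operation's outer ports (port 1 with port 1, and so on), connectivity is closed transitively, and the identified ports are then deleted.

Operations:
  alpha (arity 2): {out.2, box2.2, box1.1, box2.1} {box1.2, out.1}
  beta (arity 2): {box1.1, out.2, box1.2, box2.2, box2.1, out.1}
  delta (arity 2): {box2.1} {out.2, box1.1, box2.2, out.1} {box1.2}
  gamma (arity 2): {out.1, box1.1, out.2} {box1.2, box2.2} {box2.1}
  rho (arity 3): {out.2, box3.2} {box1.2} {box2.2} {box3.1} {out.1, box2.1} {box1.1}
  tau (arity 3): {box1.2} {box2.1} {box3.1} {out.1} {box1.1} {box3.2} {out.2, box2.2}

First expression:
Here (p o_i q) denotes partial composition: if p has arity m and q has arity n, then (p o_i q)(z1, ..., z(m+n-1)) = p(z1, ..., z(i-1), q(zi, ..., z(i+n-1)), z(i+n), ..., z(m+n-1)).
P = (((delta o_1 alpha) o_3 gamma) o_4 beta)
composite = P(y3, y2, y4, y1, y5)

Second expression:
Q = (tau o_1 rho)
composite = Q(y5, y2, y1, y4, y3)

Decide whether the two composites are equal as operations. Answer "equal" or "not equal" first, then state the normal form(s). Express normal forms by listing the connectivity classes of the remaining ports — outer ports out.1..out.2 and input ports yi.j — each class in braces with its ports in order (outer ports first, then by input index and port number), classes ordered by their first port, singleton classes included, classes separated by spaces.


not equal: they reduce to {out.1, out.2, y3.2, y4.1} {y1.1, y1.2, y4.2, y5.1, y5.2} {y2.1, y2.2, y3.1} and {out.1} {out.2, y4.2} {y1.1} {y1.2} {y2.1} {y2.2} {y3.1} {y3.2} {y4.1} {y5.1} {y5.2}


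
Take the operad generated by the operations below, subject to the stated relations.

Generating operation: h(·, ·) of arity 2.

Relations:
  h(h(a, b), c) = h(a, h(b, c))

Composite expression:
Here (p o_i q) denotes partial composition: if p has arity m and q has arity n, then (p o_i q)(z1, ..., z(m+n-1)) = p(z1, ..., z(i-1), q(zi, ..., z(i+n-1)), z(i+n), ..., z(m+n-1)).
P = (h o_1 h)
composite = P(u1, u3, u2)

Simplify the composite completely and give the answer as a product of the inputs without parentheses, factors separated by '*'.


u1 * u3 * u2

Key point: h is associative — brackets drop, the u-order remains.
h(u1, u3) unparenthesizes to u1 * u3
h(h(u1, u3), u2) unparenthesizes to u1 * u3 * u2


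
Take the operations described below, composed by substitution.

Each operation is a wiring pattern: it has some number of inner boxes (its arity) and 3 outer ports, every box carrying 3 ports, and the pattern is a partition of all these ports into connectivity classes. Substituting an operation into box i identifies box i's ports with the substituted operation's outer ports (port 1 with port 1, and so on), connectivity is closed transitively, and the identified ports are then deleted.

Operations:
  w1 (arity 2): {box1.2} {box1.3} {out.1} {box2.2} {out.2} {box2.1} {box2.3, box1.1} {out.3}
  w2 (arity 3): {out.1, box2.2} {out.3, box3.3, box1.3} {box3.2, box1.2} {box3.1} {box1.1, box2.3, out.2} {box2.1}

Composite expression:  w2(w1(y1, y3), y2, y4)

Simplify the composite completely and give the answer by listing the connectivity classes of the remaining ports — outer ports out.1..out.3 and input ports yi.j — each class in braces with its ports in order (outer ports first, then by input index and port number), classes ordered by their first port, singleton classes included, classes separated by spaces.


{out.1, y2.2} {out.2, y2.3} {out.3, y4.3} {y1.1, y3.3} {y1.2} {y1.3} {y2.1} {y3.1} {y3.2} {y4.1} {y4.2}

Reachability decides: close wires over w2-identified ports.
w1 over (y1, y3) gives {out.1} {out.2} {out.3} {y1.1, y3.3} {y1.2} {y1.3} {y3.1} {y3.2}, out.j being that stage's outer ports
w2 over (y1, y3, y2, y4) gives {out.1, y2.2} {out.2, y2.3} {out.3, y4.3} {y1.1, y3.3} {y1.2} {y1.3} {y2.1} {y3.1} {y3.2} {y4.1} {y4.2}, out.j being that stage's outer ports


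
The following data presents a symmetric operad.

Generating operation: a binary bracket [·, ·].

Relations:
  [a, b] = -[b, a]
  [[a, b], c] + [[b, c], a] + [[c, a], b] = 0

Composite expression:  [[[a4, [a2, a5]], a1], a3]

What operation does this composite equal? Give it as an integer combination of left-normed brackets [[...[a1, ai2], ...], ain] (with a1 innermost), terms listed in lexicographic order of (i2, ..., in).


[[[[a1, a2], a5], a4], a3] - [[[[a1, a4], a2], a5], a3] + [[[[a1, a4], a5], a2], a3] - [[[[a1, a5], a2], a4], a3]

A multilinear Lie element is pinned by a1-initial words (a1 innermost).
Composite bracket: [[[a4, [a2, a5]], a1], a3]
Full expansion: 16 signed words from ab - ba (2^4 = 16).
Only words starting with a1 matter:
  a1a2a5a4a3 appears with sign +1, giving the term +[[[[a1, a2], a5], a4], a3]
  a1a4a2a5a3 appears with sign -1, giving the term -[[[[a1, a4], a2], a5], a3]
  a1a4a5a2a3 appears with sign +1, giving the term +[[[[a1, a4], a5], a2], a3]
  a1a5a2a4a3 appears with sign -1, giving the term -[[[[a1, a5], a2], a4], a3]


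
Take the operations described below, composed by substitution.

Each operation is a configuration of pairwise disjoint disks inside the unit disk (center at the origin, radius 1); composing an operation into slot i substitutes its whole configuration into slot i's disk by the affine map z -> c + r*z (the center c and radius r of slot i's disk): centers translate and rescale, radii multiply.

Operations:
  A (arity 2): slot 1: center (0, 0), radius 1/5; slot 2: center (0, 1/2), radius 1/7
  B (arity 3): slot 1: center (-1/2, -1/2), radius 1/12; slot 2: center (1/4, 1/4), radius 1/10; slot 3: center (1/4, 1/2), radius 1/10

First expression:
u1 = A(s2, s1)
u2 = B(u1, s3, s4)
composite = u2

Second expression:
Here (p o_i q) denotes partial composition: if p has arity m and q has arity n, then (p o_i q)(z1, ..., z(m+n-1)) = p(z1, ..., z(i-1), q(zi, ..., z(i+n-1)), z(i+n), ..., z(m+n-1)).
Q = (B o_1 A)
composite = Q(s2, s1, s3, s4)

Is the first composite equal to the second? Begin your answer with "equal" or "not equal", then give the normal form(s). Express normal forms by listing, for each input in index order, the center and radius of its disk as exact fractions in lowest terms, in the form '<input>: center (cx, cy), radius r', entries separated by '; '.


equal; the common form is s1: center (-1/2, -11/24), radius 1/84; s2: center (-1/2, -1/2), radius 1/60; s3: center (1/4, 1/4), radius 1/10; s4: center (1/4, 1/2), radius 1/10


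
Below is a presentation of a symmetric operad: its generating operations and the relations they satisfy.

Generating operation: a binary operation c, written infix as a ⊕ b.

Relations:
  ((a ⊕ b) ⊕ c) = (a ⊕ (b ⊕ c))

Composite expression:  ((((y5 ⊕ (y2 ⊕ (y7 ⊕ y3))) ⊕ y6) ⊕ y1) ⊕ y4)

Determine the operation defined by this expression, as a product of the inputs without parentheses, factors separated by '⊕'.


y5 ⊕ y2 ⊕ y7 ⊕ y3 ⊕ y6 ⊕ y1 ⊕ y4

Every regrouping of c is equal, so read the y-inputs in written order.
(y7 ⊕ y3) flattens to y7 ⊕ y3
(y2 ⊕ (y7 ⊕ y3)) flattens to y2 ⊕ y7 ⊕ y3
(y5 ⊕ (y2 ⊕ (y7 ⊕ y3))) flattens to y5 ⊕ y2 ⊕ y7 ⊕ y3
((y5 ⊕ (y2 ⊕ (y7 ⊕ y3))) ⊕ y6) flattens to y5 ⊕ y2 ⊕ y7 ⊕ y3 ⊕ y6
(((y5 ⊕ (y2 ⊕ (y7 ⊕ y3))) ⊕ y6) ⊕ y1) flattens to y5 ⊕ y2 ⊕ y7 ⊕ y3 ⊕ y6 ⊕ y1
((((y5 ⊕ (y2 ⊕ (y7 ⊕ y3))) ⊕ y6) ⊕ y1) ⊕ y4) flattens to y5 ⊕ y2 ⊕ y7 ⊕ y3 ⊕ y6 ⊕ y1 ⊕ y4


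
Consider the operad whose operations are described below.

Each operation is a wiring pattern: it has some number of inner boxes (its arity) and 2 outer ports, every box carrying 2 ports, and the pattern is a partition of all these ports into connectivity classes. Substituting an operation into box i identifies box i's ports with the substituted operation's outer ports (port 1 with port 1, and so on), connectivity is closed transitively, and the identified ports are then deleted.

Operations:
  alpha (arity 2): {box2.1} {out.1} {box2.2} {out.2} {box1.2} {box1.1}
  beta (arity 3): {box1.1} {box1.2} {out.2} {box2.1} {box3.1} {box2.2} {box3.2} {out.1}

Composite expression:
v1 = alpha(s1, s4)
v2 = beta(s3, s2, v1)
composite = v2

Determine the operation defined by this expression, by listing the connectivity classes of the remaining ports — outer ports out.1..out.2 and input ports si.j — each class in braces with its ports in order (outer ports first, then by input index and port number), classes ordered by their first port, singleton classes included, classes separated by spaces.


{out.1} {out.2} {s1.1} {s1.2} {s2.1} {s2.2} {s3.1} {s3.2} {s4.1} {s4.2}

Connectivity passes through glued beta-boundaries; trace each wire chain.
the subtree at alpha composes to {out.1} {out.2} {s1.1} {s1.2} {s4.1} {s4.2} on (s1, s4); out.j = own outer ports
the subtree at beta composes to {out.1} {out.2} {s1.1} {s1.2} {s2.1} {s2.2} {s3.1} {s3.2} {s4.1} {s4.2} on (s3, s2, s1, s4); out.j = own outer ports


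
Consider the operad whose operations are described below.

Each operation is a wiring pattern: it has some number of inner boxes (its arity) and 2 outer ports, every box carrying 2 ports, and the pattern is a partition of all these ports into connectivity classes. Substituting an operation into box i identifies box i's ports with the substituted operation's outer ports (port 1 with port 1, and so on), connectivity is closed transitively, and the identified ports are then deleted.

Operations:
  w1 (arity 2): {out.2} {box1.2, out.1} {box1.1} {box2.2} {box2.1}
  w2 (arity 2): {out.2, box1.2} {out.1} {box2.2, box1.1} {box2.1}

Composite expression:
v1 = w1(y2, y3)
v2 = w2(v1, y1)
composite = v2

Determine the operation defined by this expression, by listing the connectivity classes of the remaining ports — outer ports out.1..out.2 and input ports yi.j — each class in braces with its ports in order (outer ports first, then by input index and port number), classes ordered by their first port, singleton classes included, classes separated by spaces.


{out.1} {out.2} {y1.1} {y1.2, y2.2} {y2.1} {y3.1} {y3.2}

Two ports join when wires chain via w2-identified ports.
composing w1 on (y2, y3), with out.j its own outer ports: {out.1, y2.2} {out.2} {y2.1} {y3.1} {y3.2}
composing w2 on (y2, y3, y1), with out.j its own outer ports: {out.1} {out.2} {y1.1} {y1.2, y2.2} {y2.1} {y3.1} {y3.2}


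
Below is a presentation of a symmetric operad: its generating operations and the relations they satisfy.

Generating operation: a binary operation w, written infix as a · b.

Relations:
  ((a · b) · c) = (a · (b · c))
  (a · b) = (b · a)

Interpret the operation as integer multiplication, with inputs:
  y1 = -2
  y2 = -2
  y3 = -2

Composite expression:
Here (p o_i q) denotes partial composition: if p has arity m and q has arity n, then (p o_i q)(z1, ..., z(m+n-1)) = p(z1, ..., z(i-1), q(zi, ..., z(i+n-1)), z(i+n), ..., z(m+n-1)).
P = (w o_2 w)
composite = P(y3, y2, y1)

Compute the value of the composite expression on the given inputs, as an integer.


-8


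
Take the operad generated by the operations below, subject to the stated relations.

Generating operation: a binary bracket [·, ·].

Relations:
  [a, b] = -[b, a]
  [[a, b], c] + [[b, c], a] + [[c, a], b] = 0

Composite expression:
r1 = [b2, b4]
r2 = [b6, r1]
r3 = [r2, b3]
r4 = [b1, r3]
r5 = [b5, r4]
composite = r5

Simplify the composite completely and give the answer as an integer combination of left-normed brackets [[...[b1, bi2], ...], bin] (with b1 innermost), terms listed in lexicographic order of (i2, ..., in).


Antisymmetry and Jacobi reduce to b1-anchored left-normed brackets.
Composite bracket: [b5, [b1, [[b6, [b2, b4]], b3]]]
Each bracket splits as ab - ba, giving 32 signed words (2^5 = 32).
Collect the words opening with b1:
  b1b2b4b6b3b5 (sign +1) contributes +[[[[[b1, b2], b4], b6], b3], b5]
  b1b3b2b4b6b5 (sign -1) contributes -[[[[[b1, b3], b2], b4], b6], b5]
  b1b3b4b2b6b5 (sign +1) contributes +[[[[[b1, b3], b4], b2], b6], b5]
  b1b3b6b2b4b5 (sign +1) contributes +[[[[[b1, b3], b6], b2], b4], b5]
  b1b3b6b4b2b5 (sign -1) contributes -[[[[[b1, b3], b6], b4], b2], b5]
  b1b4b2b6b3b5 (sign -1) contributes -[[[[[b1, b4], b2], b6], b3], b5]
  b1b6b2b4b3b5 (sign -1) contributes -[[[[[b1, b6], b2], b4], b3], b5]
  b1b6b4b2b3b5 (sign +1) contributes +[[[[[b1, b6], b4], b2], b3], b5]

[[[[[b1, b2], b4], b6], b3], b5] - [[[[[b1, b3], b2], b4], b6], b5] + [[[[[b1, b3], b4], b2], b6], b5] + [[[[[b1, b3], b6], b2], b4], b5] - [[[[[b1, b3], b6], b4], b2], b5] - [[[[[b1, b4], b2], b6], b3], b5] - [[[[[b1, b6], b2], b4], b3], b5] + [[[[[b1, b6], b4], b2], b3], b5]


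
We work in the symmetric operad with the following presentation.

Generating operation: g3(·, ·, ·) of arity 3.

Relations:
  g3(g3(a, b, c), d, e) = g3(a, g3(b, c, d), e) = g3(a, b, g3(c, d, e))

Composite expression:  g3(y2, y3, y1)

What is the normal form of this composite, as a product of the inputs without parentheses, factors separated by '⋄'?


y2 ⋄ y3 ⋄ y1


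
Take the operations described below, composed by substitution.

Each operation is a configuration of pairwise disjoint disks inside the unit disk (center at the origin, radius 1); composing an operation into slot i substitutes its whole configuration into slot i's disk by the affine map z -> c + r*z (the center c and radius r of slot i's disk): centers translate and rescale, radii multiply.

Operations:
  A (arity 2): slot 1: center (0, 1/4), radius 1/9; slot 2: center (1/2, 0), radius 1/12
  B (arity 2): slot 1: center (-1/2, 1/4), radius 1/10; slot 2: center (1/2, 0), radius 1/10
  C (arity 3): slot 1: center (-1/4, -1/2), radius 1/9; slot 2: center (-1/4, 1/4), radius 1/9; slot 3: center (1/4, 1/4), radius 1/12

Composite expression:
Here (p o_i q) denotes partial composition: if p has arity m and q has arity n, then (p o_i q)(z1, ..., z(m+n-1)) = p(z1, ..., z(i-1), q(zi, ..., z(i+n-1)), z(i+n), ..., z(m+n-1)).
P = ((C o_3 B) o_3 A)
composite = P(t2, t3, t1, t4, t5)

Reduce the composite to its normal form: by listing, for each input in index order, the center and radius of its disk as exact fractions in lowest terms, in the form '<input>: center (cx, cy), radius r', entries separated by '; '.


t1: center (5/24, 131/480), radius 1/1080; t2: center (-1/4, -1/2), radius 1/9; t3: center (-1/4, 1/4), radius 1/9; t4: center (17/80, 13/48), radius 1/1440; t5: center (7/24, 1/4), radius 1/120


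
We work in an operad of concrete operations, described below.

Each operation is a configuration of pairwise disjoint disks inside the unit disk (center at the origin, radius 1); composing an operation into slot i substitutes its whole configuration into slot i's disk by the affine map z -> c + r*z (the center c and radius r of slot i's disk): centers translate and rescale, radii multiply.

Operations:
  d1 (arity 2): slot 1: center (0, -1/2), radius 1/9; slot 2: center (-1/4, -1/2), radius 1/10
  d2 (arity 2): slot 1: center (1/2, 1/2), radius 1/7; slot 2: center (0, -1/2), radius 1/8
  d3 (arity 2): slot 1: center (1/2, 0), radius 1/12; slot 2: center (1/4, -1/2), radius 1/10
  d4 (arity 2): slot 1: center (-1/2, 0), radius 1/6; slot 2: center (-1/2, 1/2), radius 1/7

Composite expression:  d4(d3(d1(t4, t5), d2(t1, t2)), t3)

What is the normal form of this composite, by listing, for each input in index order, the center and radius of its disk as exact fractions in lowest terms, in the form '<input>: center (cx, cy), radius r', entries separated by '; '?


Each t-disk chains the slot maps above it in d4; radii multiply.
tracing t4 down its 3-map path: center (-5/12, -1/144), radius 1/648
tracing t5 down its 3-map path: center (-121/288, -1/144), radius 1/720
tracing t1 down its 3-map path: center (-9/20, -3/40), radius 1/420
tracing t2 down its 3-map path: center (-11/24, -11/120), radius 1/480
tracing t3 down its 1-map path: center (-1/2, 1/2), radius 1/7

t1: center (-9/20, -3/40), radius 1/420; t2: center (-11/24, -11/120), radius 1/480; t3: center (-1/2, 1/2), radius 1/7; t4: center (-5/12, -1/144), radius 1/648; t5: center (-121/288, -1/144), radius 1/720


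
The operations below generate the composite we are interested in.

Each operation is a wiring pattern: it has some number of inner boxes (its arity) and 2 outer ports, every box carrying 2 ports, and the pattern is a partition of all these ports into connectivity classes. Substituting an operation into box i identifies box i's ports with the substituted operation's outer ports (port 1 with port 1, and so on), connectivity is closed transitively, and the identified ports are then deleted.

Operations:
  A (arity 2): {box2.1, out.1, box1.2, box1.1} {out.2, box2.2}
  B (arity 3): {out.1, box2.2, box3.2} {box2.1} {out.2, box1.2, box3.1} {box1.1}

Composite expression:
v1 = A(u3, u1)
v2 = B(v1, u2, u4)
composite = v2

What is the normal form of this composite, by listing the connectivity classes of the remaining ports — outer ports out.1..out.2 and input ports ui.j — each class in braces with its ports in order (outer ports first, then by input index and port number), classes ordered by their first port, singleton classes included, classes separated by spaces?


{out.1, u2.2, u4.2} {out.2, u1.2, u4.1} {u1.1, u3.1, u3.2} {u2.1}

Treat the ports identified at B as solder joints: merge, then drop.
composing A on (u3, u1), with out.j its own outer ports: {out.1, u1.1, u3.1, u3.2} {out.2, u1.2}
composing B on (u3, u1, u2, u4), with out.j its own outer ports: {out.1, u2.2, u4.2} {out.2, u1.2, u4.1} {u1.1, u3.1, u3.2} {u2.1}


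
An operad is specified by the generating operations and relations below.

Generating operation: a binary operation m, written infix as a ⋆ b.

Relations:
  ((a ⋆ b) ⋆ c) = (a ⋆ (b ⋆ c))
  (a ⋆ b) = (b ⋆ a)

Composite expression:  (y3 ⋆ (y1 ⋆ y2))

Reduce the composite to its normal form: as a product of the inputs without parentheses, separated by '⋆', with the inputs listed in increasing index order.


y1 ⋆ y2 ⋆ y3


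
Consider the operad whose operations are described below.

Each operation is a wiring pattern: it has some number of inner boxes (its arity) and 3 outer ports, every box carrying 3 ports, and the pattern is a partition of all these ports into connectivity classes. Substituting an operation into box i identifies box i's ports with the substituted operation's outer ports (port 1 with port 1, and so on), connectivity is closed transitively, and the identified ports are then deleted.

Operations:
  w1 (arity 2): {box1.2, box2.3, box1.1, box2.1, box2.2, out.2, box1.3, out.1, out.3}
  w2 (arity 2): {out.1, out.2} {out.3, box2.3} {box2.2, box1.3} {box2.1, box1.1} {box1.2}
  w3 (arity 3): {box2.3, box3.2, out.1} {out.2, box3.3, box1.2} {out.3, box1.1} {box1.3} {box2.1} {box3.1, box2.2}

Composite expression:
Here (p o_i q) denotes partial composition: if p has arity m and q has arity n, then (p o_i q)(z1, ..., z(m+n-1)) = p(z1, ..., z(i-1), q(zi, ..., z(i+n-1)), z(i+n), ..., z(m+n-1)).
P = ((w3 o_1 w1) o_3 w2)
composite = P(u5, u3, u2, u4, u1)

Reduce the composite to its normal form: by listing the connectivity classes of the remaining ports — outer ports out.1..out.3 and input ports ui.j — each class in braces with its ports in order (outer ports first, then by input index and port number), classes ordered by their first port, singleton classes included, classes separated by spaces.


Treat the ports identified at w3 as solder joints: merge, then drop.
composing w1 on (u5, u3), with out.j its own outer ports: {out.1, out.2, out.3, u3.1, u3.2, u3.3, u5.1, u5.2, u5.3}
composing w2 on (u2, u4), with out.j its own outer ports: {out.1, out.2} {out.3, u4.3} {u2.1, u4.1} {u2.2} {u2.3, u4.2}
composing w3 on (u5, u3, u2, u4, u1), with out.j its own outer ports: {out.1, u1.2, u4.3} {out.2, out.3, u1.3, u3.1, u3.2, u3.3, u5.1, u5.2, u5.3} {u1.1} {u2.1, u4.1} {u2.2} {u2.3, u4.2}

{out.1, u1.2, u4.3} {out.2, out.3, u1.3, u3.1, u3.2, u3.3, u5.1, u5.2, u5.3} {u1.1} {u2.1, u4.1} {u2.2} {u2.3, u4.2}


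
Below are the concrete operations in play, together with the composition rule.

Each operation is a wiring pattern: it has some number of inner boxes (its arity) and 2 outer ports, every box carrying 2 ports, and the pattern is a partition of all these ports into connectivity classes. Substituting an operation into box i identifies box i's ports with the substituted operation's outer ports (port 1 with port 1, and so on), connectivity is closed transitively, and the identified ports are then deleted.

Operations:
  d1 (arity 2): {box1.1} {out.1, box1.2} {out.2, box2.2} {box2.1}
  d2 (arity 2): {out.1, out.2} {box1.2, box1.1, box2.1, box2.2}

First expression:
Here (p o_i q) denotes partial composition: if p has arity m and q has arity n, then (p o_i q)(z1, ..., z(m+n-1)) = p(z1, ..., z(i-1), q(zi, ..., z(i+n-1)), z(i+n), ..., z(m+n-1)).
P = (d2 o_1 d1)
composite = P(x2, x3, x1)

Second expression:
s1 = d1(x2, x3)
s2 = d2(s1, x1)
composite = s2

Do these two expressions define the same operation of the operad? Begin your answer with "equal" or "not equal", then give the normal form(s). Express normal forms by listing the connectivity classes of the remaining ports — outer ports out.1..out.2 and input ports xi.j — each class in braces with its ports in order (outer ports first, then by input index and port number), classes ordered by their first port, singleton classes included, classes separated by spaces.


equal; the common form is {out.1, out.2} {x1.1, x1.2, x2.2, x3.2} {x2.1} {x3.1}

Reducing the first expression gives {out.1, out.2} {x1.1, x1.2, x2.2, x3.2} {x2.1} {x3.1}
Reducing the second expression gives {out.1, out.2} {x1.1, x1.2, x2.2, x3.2} {x2.1} {x3.1}
The normal forms match — equal.


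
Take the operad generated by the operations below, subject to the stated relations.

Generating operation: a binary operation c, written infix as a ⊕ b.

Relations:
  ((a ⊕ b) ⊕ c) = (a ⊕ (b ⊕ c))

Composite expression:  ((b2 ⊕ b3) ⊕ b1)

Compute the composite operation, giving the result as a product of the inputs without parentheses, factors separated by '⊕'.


The c-tree's shape is irrelevant; the b-reading-order decides.
(b2 ⊕ b3) collapses to b2 ⊕ b3
((b2 ⊕ b3) ⊕ b1) collapses to b2 ⊕ b3 ⊕ b1

b2 ⊕ b3 ⊕ b1


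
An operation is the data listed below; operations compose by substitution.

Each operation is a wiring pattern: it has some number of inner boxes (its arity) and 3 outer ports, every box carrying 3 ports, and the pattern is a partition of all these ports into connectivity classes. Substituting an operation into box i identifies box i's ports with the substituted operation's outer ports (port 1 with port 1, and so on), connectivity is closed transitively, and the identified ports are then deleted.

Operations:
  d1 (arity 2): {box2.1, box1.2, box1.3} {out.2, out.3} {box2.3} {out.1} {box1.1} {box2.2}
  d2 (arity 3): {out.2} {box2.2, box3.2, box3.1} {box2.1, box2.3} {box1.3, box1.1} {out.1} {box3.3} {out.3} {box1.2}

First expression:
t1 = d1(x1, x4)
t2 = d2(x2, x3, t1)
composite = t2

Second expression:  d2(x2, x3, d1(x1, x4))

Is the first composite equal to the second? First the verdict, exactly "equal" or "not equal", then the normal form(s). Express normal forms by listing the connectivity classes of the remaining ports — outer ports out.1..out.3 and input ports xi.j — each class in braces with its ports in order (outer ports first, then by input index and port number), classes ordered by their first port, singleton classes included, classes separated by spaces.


The first composite normalizes to {out.1} {out.2} {out.3} {x1.1} {x1.2, x1.3, x4.1} {x2.1, x2.3} {x2.2} {x3.1, x3.3} {x3.2} {x4.2} {x4.3}
The second composite normalizes to {out.1} {out.2} {out.3} {x1.1} {x1.2, x1.3, x4.1} {x2.1, x2.3} {x2.2} {x3.1, x3.3} {x3.2} {x4.2} {x4.3}
The normal forms match — equal.

equal — both sides give {out.1} {out.2} {out.3} {x1.1} {x1.2, x1.3, x4.1} {x2.1, x2.3} {x2.2} {x3.1, x3.3} {x3.2} {x4.2} {x4.3}


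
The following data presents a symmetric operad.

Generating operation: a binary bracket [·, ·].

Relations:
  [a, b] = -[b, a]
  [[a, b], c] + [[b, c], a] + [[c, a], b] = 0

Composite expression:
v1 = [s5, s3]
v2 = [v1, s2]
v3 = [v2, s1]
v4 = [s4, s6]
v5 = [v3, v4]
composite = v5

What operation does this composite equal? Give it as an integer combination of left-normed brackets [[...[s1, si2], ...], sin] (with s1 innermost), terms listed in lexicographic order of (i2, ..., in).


-[[[[[s1, s2], s3], s5], s4], s6] + [[[[[s1, s2], s3], s5], s6], s4] + [[[[[s1, s2], s5], s3], s4], s6] - [[[[[s1, s2], s5], s3], s6], s4] + [[[[[s1, s3], s5], s2], s4], s6] - [[[[[s1, s3], s5], s2], s6], s4] - [[[[[s1, s5], s3], s2], s4], s6] + [[[[[s1, s5], s3], s2], s6], s4]

Skip Jacobi rewriting: expand, keep s1-initial words, read off terms.
Composite bracket: [[[[s5, s3], s2], s1], [s4, s6]]
Each bracket splits as ab - ba, giving 32 signed words (2^5 = 32).
The s1-initial words carry the normal form:
  sign of s1s2s3s5s4s6 is -1, so it contributes -[[[[[s1, s2], s3], s5], s4], s6]
  sign of s1s2s3s5s6s4 is +1, so it contributes +[[[[[s1, s2], s3], s5], s6], s4]
  sign of s1s2s5s3s4s6 is +1, so it contributes +[[[[[s1, s2], s5], s3], s4], s6]
  sign of s1s2s5s3s6s4 is -1, so it contributes -[[[[[s1, s2], s5], s3], s6], s4]
  sign of s1s3s5s2s4s6 is +1, so it contributes +[[[[[s1, s3], s5], s2], s4], s6]
  sign of s1s3s5s2s6s4 is -1, so it contributes -[[[[[s1, s3], s5], s2], s6], s4]
  sign of s1s5s3s2s4s6 is -1, so it contributes -[[[[[s1, s5], s3], s2], s4], s6]
  sign of s1s5s3s2s6s4 is +1, so it contributes +[[[[[s1, s5], s3], s2], s6], s4]


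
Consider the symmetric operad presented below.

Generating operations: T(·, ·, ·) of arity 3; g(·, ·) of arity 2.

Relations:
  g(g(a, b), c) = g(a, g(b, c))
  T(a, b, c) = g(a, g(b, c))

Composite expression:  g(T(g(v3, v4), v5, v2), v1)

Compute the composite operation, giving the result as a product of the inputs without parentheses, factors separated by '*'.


All parenthesizations of g agree; list the v-inputs left to right.
g(v3, v4) unparenthesizes to v3 * v4
T(g(v3, v4), v5, v2) unparenthesizes to v3 * v4 * v5 * v2
g(T(g(v3, v4), v5, v2), v1) unparenthesizes to v3 * v4 * v5 * v2 * v1

v3 * v4 * v5 * v2 * v1


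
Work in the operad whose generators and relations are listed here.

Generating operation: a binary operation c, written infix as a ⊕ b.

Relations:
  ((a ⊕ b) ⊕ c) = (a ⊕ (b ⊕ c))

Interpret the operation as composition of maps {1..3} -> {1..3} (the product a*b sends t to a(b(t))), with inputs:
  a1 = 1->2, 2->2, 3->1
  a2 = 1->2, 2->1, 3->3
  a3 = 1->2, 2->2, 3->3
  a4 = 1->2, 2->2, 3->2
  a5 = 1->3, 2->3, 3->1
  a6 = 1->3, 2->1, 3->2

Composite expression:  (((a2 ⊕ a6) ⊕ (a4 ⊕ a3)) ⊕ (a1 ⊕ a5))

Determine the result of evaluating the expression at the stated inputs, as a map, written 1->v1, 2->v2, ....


(a2 ⊕ a6) = 1->3, 2->2, 3->1
(a4 ⊕ a3) = 1->2, 2->2, 3->2
((a2 ⊕ a6) ⊕ (a4 ⊕ a3)) = 1->2, 2->2, 3->2
(a1 ⊕ a5) = 1->1, 2->1, 3->2
(((a2 ⊕ a6) ⊕ (a4 ⊕ a3)) ⊕ (a1 ⊕ a5)) = 1->2, 2->2, 3->2

1->2, 2->2, 3->2


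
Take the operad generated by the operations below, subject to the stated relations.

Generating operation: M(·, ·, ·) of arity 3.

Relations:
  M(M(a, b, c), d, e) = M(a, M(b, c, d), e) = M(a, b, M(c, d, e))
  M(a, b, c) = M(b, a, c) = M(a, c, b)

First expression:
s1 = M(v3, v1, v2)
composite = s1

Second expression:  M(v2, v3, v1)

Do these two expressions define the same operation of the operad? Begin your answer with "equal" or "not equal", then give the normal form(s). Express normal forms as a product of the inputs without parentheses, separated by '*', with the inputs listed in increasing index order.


equal: each reduces to v1 * v2 * v3


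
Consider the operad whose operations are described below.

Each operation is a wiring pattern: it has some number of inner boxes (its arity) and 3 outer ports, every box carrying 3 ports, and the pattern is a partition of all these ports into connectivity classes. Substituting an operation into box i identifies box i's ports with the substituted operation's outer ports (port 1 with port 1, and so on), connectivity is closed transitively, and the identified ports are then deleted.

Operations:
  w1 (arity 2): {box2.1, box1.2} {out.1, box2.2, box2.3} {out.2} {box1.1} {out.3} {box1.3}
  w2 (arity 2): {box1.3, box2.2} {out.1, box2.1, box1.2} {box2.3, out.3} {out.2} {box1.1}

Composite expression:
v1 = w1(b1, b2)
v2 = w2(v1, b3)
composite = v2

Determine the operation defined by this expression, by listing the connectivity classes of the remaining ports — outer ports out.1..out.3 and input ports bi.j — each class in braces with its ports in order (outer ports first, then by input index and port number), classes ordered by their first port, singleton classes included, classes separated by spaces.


{out.1, b3.1} {out.2} {out.3, b3.3} {b1.1} {b1.2, b2.1} {b1.3} {b2.2, b2.3} {b3.2}

Reachability decides: close wires over w2-identified ports.
composing w1 on (b1, b2), with out.j its own outer ports: {out.1, b2.2, b2.3} {out.2} {out.3} {b1.1} {b1.2, b2.1} {b1.3}
composing w2 on (b1, b2, b3), with out.j its own outer ports: {out.1, b3.1} {out.2} {out.3, b3.3} {b1.1} {b1.2, b2.1} {b1.3} {b2.2, b2.3} {b3.2}


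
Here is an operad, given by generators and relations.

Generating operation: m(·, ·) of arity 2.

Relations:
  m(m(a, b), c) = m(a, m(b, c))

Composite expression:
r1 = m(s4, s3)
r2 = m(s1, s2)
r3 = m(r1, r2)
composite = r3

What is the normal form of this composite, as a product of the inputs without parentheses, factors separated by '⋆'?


s4 ⋆ s3 ⋆ s1 ⋆ s2

Associativity of m dissolves the nesting; only the s-input order survives.
m(s4, s3) linearizes to s4 ⋆ s3
m(s1, s2) linearizes to s1 ⋆ s2
m(m(s4, s3), m(s1, s2)) linearizes to s4 ⋆ s3 ⋆ s1 ⋆ s2


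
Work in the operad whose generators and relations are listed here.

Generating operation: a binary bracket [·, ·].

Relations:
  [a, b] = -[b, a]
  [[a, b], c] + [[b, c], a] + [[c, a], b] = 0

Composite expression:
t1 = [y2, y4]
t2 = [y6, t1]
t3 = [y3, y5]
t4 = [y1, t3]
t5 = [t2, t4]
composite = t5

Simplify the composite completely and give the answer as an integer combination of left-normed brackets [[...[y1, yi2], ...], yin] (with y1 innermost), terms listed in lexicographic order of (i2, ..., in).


[[[[[y1, y3], y5], y2], y4], y6] - [[[[[y1, y3], y5], y4], y2], y6] - [[[[[y1, y3], y5], y6], y2], y4] + [[[[[y1, y3], y5], y6], y4], y2] - [[[[[y1, y5], y3], y2], y4], y6] + [[[[[y1, y5], y3], y4], y2], y6] + [[[[[y1, y5], y3], y6], y2], y4] - [[[[[y1, y5], y3], y6], y4], y2]

Expand each bracket as ab - ba; the y1-initial words give the coefficients.
Composite bracket: [[y6, [y2, y4]], [y1, [y3, y5]]]
Each bracket splits as ab - ba, giving 32 signed words (2^5 = 32).
Words beginning with y1 determine it all:
  from y1y3y5y2y4y6, sign +1: term +[[[[[y1, y3], y5], y2], y4], y6]
  from y1y3y5y4y2y6, sign -1: term -[[[[[y1, y3], y5], y4], y2], y6]
  from y1y3y5y6y2y4, sign -1: term -[[[[[y1, y3], y5], y6], y2], y4]
  from y1y3y5y6y4y2, sign +1: term +[[[[[y1, y3], y5], y6], y4], y2]
  from y1y5y3y2y4y6, sign -1: term -[[[[[y1, y5], y3], y2], y4], y6]
  from y1y5y3y4y2y6, sign +1: term +[[[[[y1, y5], y3], y4], y2], y6]
  from y1y5y3y6y2y4, sign +1: term +[[[[[y1, y5], y3], y6], y2], y4]
  from y1y5y3y6y4y2, sign -1: term -[[[[[y1, y5], y3], y6], y4], y2]


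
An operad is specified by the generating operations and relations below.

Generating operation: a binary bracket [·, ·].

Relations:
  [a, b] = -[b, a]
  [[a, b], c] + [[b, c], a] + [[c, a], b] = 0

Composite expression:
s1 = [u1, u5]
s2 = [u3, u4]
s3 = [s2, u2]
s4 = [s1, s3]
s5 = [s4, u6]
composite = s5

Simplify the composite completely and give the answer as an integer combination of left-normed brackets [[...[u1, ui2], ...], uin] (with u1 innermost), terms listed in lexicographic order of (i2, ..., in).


-[[[[[u1, u5], u2], u3], u4], u6] + [[[[[u1, u5], u2], u4], u3], u6] + [[[[[u1, u5], u3], u4], u2], u6] - [[[[[u1, u5], u4], u3], u2], u6]

A multilinear Lie element is pinned by u1-initial words (u1 innermost).
Composite bracket: [[[u1, u5], [[u3, u4], u2]], u6]
Expanding via [a, b] = ab - ba: 32 signed words (2^5 = 32).
Words beginning with u1 determine it all:
  word u1u5u2u3u4u6 has sign -1, contributing -[[[[[u1, u5], u2], u3], u4], u6]
  word u1u5u2u4u3u6 has sign +1, contributing +[[[[[u1, u5], u2], u4], u3], u6]
  word u1u5u3u4u2u6 has sign +1, contributing +[[[[[u1, u5], u3], u4], u2], u6]
  word u1u5u4u3u2u6 has sign -1, contributing -[[[[[u1, u5], u4], u3], u2], u6]


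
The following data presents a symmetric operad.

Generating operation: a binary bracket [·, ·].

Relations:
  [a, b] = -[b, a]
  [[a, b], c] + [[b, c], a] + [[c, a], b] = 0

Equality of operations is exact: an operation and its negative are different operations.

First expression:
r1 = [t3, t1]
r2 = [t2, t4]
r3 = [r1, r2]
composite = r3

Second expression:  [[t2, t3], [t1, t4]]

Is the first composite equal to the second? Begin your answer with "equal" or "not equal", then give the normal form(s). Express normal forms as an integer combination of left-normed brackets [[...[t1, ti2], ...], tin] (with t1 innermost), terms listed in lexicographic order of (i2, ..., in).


In normal form, the first expression is -[[[t1, t3], t2], t4] + [[[t1, t3], t4], t2]
In normal form, the second expression is -[[[t1, t4], t2], t3] + [[[t1, t4], t3], t2]
They disagree, so not equal.

not equal; the first gives -[[[t1, t3], t2], t4] + [[[t1, t3], t4], t2] and the second -[[[t1, t4], t2], t3] + [[[t1, t4], t3], t2]


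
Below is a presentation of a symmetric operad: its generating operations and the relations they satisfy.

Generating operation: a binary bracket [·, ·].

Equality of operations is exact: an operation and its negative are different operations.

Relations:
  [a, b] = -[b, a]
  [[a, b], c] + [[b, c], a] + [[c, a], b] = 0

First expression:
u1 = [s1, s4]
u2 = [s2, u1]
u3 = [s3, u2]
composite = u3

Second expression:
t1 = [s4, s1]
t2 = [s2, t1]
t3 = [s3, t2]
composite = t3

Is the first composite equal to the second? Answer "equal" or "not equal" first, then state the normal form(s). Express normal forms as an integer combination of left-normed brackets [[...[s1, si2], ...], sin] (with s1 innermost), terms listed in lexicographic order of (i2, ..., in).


not equal; the first gives [[[s1, s4], s2], s3] and the second -[[[s1, s4], s2], s3]

In normal form, the first expression is [[[s1, s4], s2], s3]
In normal form, the second expression is -[[[s1, s4], s2], s3]
No match — not equal.


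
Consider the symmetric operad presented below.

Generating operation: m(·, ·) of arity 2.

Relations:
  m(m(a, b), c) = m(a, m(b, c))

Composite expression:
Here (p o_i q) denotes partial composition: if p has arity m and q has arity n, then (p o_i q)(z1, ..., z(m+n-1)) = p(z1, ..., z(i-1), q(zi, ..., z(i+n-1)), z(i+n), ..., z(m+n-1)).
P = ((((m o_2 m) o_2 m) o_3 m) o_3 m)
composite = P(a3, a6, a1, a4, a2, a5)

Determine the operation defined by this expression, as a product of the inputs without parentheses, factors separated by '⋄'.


The m-tree's shape is irrelevant; the a-reading-order decides.
m(a1, a4) flattens to a1 ⋄ a4
m(m(a1, a4), a2) flattens to a1 ⋄ a4 ⋄ a2
m(a6, m(m(a1, a4), a2)) flattens to a6 ⋄ a1 ⋄ a4 ⋄ a2
m(m(a6, m(m(a1, a4), a2)), a5) flattens to a6 ⋄ a1 ⋄ a4 ⋄ a2 ⋄ a5
m(a3, m(m(a6, m(m(a1, a4), a2)), a5)) flattens to a3 ⋄ a6 ⋄ a1 ⋄ a4 ⋄ a2 ⋄ a5

a3 ⋄ a6 ⋄ a1 ⋄ a4 ⋄ a2 ⋄ a5


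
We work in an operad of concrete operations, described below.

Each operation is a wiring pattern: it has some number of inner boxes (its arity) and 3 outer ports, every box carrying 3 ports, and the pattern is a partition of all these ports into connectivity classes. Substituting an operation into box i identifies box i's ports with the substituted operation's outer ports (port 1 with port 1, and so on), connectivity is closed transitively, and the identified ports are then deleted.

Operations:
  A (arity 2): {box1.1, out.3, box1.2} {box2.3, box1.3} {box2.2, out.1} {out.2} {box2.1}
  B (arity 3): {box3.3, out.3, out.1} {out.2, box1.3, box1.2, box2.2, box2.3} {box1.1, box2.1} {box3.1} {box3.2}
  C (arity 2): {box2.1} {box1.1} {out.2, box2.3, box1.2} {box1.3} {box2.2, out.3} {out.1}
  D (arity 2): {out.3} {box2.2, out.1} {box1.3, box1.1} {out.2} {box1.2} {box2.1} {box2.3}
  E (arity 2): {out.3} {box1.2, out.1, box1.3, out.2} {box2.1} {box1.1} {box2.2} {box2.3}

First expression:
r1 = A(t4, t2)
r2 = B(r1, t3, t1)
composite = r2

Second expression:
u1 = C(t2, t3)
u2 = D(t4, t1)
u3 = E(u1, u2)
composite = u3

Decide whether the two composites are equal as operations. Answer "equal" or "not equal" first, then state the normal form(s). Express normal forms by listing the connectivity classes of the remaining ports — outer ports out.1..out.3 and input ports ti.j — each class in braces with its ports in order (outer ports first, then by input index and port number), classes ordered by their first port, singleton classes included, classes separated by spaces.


not equal: they reduce to {out.1, out.3, t1.3} {out.2, t3.2, t3.3, t4.1, t4.2} {t1.1} {t1.2} {t2.1} {t2.2, t3.1} {t2.3, t4.3} and {out.1, out.2, t2.2, t3.2, t3.3} {out.3} {t1.1} {t1.2} {t1.3} {t2.1} {t2.3} {t3.1} {t4.1, t4.3} {t4.2}

The first composite normalizes to {out.1, out.3, t1.3} {out.2, t3.2, t3.3, t4.1, t4.2} {t1.1} {t1.2} {t2.1} {t2.2, t3.1} {t2.3, t4.3}
The second composite normalizes to {out.1, out.2, t2.2, t3.2, t3.3} {out.3} {t1.1} {t1.2} {t1.3} {t2.1} {t2.3} {t3.1} {t4.1, t4.3} {t4.2}
The normal forms differ: not equal.


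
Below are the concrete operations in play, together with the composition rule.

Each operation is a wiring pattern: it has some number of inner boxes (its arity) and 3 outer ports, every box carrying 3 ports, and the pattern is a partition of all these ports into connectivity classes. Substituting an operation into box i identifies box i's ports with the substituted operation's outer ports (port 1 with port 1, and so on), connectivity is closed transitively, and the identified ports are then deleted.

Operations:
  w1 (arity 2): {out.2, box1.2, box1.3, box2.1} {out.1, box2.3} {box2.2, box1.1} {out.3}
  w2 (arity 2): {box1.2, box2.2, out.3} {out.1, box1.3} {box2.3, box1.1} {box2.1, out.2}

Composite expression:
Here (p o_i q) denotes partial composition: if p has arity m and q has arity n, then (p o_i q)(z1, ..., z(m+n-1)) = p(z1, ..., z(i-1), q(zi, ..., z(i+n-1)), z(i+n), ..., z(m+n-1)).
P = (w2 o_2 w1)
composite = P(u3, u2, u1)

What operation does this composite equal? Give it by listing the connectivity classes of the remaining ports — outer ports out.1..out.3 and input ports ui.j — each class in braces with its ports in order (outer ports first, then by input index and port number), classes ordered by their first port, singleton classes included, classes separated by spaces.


{out.1, u3.3} {out.2, u1.3} {out.3, u1.1, u2.2, u2.3, u3.2} {u1.2, u2.1} {u3.1}

Reachability decides: close wires over w2-identified ports.
through w1, on inputs (u2, u1): {out.1, u1.3} {out.2, u1.1, u2.2, u2.3} {out.3} {u1.2, u2.1} (out.j = stage outer ports)
through w2, on inputs (u3, u2, u1): {out.1, u3.3} {out.2, u1.3} {out.3, u1.1, u2.2, u2.3, u3.2} {u1.2, u2.1} {u3.1} (out.j = stage outer ports)


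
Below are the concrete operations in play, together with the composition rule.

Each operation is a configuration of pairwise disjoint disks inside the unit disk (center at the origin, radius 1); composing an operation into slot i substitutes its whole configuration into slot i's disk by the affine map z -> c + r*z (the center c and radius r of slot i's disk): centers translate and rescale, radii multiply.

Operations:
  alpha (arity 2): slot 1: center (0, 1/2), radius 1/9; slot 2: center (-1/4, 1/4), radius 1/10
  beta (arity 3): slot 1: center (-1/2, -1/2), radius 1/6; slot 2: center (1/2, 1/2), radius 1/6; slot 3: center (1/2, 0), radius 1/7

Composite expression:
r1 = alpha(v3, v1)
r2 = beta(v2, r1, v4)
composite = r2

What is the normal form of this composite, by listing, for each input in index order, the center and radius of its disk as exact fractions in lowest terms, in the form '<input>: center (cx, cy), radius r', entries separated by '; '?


v1: center (11/24, 13/24), radius 1/60; v2: center (-1/2, -1/2), radius 1/6; v3: center (1/2, 7/12), radius 1/54; v4: center (1/2, 0), radius 1/7

Affine substitution under beta: radii multiply and v-centers shift.
v2 passes through 1 substitution, ending at center (-1/2, -1/2), radius 1/6
v3 passes through 2 substitutions, ending at center (1/2, 7/12), radius 1/54
v1 passes through 2 substitutions, ending at center (11/24, 13/24), radius 1/60
v4 passes through 1 substitution, ending at center (1/2, 0), radius 1/7
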